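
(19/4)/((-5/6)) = -57/10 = -5.70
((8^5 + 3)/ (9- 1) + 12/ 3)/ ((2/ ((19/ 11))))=623257/ 176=3541.23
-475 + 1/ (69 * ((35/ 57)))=-382356/ 805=-474.98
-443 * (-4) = 1772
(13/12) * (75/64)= 325/256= 1.27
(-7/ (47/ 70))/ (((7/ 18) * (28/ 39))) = -1755/ 47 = -37.34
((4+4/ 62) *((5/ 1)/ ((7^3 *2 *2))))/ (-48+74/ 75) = -3375/ 10711988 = -0.00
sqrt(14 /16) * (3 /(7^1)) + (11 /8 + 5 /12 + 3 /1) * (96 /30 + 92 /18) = 3 * sqrt(14) /28 + 4301 /108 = 40.22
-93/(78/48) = -744/13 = -57.23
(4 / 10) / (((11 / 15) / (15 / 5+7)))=60 / 11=5.45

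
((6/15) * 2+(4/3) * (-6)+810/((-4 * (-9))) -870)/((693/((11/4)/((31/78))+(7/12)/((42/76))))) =-16465/1674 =-9.84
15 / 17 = 0.88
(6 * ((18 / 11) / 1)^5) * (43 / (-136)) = -60938568 / 2737867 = -22.26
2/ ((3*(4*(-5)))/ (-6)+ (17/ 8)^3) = 1024/ 10033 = 0.10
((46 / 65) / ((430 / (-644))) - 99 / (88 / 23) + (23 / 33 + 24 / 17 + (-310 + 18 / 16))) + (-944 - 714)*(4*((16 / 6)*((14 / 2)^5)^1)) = -3107115173822851 / 10453300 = -297237731.03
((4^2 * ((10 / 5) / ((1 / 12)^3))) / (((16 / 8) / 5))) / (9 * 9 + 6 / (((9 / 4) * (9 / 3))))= 1244160 / 737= 1688.14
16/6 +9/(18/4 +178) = 2.72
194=194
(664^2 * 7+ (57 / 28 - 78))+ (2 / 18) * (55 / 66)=2333164273 / 756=3086196.13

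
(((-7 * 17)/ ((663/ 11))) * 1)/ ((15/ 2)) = -154/ 585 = -0.26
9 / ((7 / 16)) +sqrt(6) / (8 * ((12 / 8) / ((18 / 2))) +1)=21.62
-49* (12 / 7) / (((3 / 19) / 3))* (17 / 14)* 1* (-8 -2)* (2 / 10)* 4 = 15504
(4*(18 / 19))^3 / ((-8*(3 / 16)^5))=-201326592 / 6859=-29352.18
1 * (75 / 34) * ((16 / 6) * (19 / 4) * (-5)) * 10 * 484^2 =-5563580000 / 17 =-327269411.76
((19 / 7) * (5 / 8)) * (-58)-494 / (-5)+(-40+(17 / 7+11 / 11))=-5063 / 140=-36.16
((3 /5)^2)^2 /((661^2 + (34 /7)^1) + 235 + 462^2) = 63 /316266250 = 0.00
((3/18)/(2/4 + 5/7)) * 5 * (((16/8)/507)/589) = 70/15229773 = 0.00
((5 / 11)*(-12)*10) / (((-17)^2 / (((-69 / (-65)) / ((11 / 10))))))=-82800 / 454597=-0.18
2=2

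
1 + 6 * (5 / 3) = 11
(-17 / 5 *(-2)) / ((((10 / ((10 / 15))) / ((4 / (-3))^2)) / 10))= 1088 / 135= 8.06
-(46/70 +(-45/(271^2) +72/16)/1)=-26509051/5140870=-5.16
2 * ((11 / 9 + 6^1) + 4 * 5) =490 / 9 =54.44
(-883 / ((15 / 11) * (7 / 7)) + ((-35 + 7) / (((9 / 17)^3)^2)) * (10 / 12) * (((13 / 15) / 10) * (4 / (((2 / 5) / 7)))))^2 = 28642845705535920921241 / 571919811374025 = 50081926.06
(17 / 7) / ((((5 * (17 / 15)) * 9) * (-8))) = -1 / 168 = -0.01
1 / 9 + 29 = 262 / 9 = 29.11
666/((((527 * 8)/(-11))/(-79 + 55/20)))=1117215/8432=132.50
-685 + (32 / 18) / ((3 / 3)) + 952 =2419 / 9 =268.78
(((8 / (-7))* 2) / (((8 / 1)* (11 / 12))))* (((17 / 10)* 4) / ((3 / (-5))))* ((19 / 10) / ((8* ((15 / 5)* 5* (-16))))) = -323 / 92400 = -0.00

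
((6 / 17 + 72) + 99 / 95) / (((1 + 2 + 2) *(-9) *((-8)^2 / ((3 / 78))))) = -39511 / 40310400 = -0.00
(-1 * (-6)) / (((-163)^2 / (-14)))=-84 / 26569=-0.00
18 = 18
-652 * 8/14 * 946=-2467168/7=-352452.57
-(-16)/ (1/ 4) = 64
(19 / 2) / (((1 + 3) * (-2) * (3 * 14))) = -19 / 672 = -0.03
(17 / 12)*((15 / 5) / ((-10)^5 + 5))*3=-51 / 399980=-0.00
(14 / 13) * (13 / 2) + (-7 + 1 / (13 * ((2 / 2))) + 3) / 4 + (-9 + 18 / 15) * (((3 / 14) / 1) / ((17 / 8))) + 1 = 6.23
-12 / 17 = -0.71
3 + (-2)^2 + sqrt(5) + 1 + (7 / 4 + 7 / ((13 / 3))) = sqrt(5) + 591 / 52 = 13.60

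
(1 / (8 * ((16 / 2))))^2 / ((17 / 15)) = 15 / 69632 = 0.00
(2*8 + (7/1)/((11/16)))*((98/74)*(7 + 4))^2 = 7606368/1369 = 5556.15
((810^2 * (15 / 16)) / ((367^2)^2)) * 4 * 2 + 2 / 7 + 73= 9306432453123 / 126987887047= 73.29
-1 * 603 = -603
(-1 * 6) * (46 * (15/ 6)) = -690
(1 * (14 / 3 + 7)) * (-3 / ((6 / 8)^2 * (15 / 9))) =-112 / 3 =-37.33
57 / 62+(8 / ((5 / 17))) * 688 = 5801501 / 310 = 18714.52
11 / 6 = 1.83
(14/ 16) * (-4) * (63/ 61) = -441/ 122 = -3.61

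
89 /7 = 12.71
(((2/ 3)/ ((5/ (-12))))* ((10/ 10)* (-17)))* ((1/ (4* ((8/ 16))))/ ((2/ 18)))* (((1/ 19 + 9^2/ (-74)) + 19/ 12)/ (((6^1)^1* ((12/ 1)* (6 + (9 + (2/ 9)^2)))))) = 2096253/ 34278280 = 0.06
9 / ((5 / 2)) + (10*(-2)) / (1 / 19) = -1882 / 5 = -376.40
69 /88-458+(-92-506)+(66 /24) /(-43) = -3993179 /3784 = -1055.28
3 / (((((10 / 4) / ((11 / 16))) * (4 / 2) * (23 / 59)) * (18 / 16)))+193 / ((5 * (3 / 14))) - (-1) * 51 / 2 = 23756 / 115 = 206.57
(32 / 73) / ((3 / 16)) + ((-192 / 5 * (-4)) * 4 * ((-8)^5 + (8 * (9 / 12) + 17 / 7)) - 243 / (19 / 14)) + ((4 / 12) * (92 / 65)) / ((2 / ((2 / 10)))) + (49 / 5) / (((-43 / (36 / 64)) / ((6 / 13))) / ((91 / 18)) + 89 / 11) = -361950981092459583 / 17982767075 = -20127657.75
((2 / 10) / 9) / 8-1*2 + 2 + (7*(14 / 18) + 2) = 2681 / 360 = 7.45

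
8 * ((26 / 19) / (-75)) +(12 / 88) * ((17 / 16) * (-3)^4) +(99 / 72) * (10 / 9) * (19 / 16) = 40340879 / 3009600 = 13.40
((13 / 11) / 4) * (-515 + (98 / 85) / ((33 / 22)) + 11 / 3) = -282087 / 1870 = -150.85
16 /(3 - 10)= -16 /7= -2.29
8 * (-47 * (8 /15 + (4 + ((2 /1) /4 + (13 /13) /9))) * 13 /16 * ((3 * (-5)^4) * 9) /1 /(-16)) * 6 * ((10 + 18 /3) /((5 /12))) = 381905550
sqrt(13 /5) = sqrt(65) /5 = 1.61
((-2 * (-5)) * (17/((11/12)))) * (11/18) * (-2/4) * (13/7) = -2210/21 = -105.24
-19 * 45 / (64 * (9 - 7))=-855 / 128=-6.68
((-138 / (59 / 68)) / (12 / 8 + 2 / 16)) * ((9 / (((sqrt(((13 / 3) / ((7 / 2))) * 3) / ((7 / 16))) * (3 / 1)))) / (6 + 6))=-8211 * sqrt(182) / 19942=-5.55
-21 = -21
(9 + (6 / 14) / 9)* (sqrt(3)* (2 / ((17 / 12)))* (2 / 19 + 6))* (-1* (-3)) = 27840* sqrt(3) / 119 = 405.21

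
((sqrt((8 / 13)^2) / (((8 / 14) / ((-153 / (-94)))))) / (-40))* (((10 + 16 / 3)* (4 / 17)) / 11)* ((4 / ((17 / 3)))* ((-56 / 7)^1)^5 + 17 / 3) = 332.37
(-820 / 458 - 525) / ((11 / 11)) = -120635 / 229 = -526.79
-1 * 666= -666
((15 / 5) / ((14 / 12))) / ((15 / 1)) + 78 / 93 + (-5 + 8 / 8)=-3244 / 1085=-2.99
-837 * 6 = -5022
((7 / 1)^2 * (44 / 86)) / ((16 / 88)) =5929 / 43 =137.88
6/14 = 3/7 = 0.43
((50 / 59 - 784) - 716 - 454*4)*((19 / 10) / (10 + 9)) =-331.52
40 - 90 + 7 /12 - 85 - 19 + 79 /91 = -166583 /1092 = -152.55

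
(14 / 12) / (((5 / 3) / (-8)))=-28 / 5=-5.60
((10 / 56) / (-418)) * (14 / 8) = -5 / 6688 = -0.00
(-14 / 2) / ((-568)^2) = -7 / 322624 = -0.00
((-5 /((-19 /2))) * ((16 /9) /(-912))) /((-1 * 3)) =0.00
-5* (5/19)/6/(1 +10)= -25/1254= -0.02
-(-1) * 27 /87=9 /29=0.31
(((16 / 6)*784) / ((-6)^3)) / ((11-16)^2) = -784 / 2025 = -0.39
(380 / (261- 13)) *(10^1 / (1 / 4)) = 1900 / 31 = 61.29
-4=-4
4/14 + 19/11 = 155/77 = 2.01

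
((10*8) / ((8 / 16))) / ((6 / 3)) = 80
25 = 25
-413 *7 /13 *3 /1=-8673 /13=-667.15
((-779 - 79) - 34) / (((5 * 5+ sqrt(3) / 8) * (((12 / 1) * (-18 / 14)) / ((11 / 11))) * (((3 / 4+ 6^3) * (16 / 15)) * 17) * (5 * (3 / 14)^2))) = 122382400 / 47750778423 - 611912 * sqrt(3) / 47750778423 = 0.00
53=53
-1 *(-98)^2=-9604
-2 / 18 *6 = -2 / 3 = -0.67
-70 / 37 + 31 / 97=-5643 / 3589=-1.57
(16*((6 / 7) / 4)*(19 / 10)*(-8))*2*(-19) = 1980.34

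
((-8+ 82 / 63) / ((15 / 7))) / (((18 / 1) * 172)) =-211 / 208980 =-0.00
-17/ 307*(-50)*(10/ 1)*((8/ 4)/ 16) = 2125/ 614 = 3.46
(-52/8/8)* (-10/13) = 5/8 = 0.62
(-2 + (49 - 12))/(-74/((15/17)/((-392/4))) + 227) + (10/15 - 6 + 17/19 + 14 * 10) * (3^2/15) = 978975778/12035455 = 81.34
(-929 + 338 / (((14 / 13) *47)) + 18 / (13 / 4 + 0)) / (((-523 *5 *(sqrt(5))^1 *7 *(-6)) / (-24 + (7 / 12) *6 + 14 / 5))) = 57835989 *sqrt(5) / 1957262125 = 0.07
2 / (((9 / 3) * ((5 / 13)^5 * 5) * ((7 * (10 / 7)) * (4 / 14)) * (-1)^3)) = -5.54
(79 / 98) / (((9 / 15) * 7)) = 395 / 2058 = 0.19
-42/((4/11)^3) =-27951/32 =-873.47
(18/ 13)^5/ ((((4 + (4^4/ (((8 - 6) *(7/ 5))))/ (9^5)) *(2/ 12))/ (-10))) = -11715595587360/ 153530769379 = -76.31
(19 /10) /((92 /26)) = 247 /460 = 0.54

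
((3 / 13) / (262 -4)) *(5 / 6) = 0.00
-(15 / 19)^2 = -225 / 361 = -0.62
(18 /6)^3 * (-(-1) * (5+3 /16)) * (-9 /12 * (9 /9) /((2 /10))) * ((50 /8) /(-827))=840375 /211712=3.97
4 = 4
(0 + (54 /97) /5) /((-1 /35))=-378 /97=-3.90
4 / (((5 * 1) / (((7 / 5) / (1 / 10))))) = 56 / 5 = 11.20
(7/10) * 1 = 7/10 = 0.70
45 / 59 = 0.76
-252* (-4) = 1008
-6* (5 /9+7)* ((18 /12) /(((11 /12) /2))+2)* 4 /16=-1972 /33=-59.76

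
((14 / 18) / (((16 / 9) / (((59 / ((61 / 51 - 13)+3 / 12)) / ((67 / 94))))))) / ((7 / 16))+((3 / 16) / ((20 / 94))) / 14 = -2512033581 / 353738560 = -7.10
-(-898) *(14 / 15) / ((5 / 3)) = 12572 / 25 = 502.88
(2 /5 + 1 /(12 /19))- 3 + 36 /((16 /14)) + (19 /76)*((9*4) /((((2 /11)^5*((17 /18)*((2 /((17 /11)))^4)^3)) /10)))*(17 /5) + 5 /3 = 236064653893860181 /3192778096640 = 73937.07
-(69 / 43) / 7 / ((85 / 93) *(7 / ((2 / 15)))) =-4278 / 895475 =-0.00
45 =45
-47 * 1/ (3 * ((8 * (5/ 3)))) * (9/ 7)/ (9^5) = -47/ 1837080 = -0.00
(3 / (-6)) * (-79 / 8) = 4.94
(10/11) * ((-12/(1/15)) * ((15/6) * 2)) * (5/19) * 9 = -405000/209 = -1937.80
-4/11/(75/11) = -4/75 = -0.05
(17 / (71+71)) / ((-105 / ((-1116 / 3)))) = 1054 / 2485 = 0.42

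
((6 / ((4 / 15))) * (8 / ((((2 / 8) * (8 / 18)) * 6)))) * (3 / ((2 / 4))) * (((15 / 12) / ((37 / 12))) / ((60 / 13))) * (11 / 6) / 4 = 19305 / 296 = 65.22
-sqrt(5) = -2.24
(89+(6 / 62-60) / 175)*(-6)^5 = -689402.24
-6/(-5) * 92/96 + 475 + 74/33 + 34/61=19282519/40260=478.95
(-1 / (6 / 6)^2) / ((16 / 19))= -19 / 16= -1.19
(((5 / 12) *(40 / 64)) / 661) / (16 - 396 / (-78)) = 325 / 17386944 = 0.00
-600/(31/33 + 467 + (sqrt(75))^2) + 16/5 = 187672/89585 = 2.09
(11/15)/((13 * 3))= 11/585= 0.02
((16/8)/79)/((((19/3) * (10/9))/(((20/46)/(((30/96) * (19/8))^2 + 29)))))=294912/5571563401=0.00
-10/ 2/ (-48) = 5/ 48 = 0.10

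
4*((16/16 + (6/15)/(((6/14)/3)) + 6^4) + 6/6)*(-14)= -364224/5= -72844.80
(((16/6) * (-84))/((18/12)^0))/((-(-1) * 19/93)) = -20832/19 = -1096.42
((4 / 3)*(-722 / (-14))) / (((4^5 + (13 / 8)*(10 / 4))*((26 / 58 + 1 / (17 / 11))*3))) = 2847568 / 139898745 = 0.02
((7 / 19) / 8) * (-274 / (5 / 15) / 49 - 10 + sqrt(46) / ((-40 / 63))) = -164 / 133 - 441 * sqrt(46) / 6080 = -1.73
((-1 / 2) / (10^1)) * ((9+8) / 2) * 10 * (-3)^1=51 / 4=12.75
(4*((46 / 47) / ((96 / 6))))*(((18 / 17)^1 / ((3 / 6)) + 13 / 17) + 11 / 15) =10603 / 11985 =0.88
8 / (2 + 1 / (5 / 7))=40 / 17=2.35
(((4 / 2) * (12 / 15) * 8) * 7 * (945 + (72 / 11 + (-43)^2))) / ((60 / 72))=82806528 / 275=301114.65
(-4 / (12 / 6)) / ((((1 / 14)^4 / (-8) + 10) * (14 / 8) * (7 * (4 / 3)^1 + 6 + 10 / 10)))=-21504 / 3073279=-0.01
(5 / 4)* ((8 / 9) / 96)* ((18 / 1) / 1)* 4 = 5 / 6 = 0.83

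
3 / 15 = 1 / 5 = 0.20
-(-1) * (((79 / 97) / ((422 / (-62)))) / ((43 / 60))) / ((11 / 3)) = -440820 / 9680891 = -0.05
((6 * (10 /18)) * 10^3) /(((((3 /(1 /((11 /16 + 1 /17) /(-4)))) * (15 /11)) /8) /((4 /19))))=-765952000 /104139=-7355.09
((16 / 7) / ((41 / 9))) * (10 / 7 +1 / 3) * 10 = 17760 / 2009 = 8.84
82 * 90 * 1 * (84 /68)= 154980 /17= 9116.47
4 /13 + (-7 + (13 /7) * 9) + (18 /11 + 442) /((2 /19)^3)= 380753122 /1001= 380372.75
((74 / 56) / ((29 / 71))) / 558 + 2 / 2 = 455723 / 453096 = 1.01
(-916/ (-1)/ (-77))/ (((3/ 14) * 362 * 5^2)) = -916/ 149325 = -0.01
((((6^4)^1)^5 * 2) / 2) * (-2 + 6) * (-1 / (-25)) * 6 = 87747802561511424 / 25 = 3509912102460456.96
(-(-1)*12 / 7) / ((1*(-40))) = -3 / 70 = -0.04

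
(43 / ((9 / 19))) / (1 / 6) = 1634 / 3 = 544.67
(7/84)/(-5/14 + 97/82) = 287/2844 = 0.10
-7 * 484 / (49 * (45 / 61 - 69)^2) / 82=-450241 / 2488131576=-0.00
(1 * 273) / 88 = 273 / 88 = 3.10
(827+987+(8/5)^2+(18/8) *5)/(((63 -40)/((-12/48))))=-7947/400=-19.87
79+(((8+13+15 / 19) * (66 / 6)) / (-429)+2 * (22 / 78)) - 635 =-555.99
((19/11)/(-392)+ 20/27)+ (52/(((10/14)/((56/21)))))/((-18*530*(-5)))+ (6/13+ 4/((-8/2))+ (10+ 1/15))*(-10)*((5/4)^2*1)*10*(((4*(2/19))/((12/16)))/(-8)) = 20045114136217/190513323000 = 105.22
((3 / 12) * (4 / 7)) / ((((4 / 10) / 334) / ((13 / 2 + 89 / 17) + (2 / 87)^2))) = 2521839445 / 1801422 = 1399.92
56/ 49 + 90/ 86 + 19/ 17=16922/ 5117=3.31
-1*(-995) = 995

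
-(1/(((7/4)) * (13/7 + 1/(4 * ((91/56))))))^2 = -2704/33489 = -0.08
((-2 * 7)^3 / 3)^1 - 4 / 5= -13732 / 15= -915.47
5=5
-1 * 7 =-7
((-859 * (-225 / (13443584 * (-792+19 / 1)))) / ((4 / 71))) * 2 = -13722525 / 20783780864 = -0.00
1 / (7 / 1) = 1 / 7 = 0.14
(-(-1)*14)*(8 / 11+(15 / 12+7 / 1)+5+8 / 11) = 4529 / 22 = 205.86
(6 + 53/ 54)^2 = 48.74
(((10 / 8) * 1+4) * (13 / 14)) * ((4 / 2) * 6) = 117 / 2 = 58.50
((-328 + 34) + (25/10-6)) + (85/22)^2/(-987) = -142125355/477708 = -297.52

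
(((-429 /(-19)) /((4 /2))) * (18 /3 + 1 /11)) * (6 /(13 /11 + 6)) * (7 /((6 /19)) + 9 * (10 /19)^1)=88154781 /57038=1545.54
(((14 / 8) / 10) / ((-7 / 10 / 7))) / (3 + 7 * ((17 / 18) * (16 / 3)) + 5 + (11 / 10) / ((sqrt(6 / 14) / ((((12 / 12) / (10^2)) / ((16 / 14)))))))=-3532032000000 / 87310325914771 + 261954000 * sqrt(21) / 87310325914771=-0.04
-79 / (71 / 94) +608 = 35742 / 71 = 503.41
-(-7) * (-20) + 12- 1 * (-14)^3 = 2616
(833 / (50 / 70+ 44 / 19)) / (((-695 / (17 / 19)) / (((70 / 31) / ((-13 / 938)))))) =1301735764 / 22574851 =57.66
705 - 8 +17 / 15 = 10472 / 15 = 698.13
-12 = -12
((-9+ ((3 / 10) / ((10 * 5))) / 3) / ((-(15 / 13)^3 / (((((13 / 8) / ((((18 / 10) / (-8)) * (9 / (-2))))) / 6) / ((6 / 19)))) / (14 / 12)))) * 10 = 17089959887 / 295245000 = 57.88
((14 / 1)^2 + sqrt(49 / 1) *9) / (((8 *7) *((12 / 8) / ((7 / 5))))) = 259 / 60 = 4.32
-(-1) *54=54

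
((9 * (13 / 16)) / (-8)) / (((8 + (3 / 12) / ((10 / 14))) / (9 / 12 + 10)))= -25155 / 21376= -1.18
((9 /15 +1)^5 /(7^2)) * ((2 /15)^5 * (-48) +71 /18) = 32700022784 /38759765625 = 0.84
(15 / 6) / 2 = 1.25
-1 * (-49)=49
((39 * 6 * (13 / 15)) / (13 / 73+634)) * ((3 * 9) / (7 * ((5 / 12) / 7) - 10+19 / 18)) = -71949384 / 71062825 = -1.01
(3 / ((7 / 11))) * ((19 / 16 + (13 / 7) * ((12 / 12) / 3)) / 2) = 6677 / 1568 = 4.26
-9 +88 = 79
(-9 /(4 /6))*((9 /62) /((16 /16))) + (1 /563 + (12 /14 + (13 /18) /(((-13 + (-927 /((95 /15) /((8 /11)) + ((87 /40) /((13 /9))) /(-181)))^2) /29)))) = -198768814292677194875 /180877917482957987208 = -1.10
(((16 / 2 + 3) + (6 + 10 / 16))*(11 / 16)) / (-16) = -0.76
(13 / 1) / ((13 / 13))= 13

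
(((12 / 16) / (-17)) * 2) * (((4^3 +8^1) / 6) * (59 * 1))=-1062 / 17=-62.47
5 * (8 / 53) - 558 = -29534 / 53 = -557.25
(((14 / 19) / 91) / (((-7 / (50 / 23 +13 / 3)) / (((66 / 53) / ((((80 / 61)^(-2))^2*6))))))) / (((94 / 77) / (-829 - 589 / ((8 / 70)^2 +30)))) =1119855704084480000 / 348573048747661569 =3.21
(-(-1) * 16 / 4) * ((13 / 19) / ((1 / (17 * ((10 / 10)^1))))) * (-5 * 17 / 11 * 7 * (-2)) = 1051960 / 209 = 5033.30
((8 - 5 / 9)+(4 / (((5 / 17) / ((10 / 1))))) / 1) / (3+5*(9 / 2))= 2582 / 459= 5.63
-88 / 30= -44 / 15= -2.93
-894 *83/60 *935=-1156314.50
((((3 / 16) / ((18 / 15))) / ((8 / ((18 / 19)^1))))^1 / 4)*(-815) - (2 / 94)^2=-81024803 / 21489152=-3.77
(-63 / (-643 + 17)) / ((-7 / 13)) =-117 / 626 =-0.19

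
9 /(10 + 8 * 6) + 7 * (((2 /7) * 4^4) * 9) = 267273 /58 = 4608.16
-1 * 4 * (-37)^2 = -5476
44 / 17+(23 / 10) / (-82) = 35689 / 13940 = 2.56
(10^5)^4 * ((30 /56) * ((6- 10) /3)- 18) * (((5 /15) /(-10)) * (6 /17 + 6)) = 47160000000000000000000 /119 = 396302521008403361344.54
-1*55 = -55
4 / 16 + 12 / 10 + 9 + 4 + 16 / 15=931 / 60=15.52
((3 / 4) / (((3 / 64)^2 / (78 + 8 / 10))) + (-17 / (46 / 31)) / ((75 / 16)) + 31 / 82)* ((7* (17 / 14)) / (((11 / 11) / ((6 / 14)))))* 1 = 64673063331 / 660100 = 97974.65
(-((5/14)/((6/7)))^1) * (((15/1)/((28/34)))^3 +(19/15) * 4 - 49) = -246912329/98784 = -2499.52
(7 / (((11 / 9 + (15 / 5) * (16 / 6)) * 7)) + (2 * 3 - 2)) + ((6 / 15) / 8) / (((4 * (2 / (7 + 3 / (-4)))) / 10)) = 23899 / 5312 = 4.50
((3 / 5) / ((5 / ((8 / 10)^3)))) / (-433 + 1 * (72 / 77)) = -0.00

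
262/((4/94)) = 6157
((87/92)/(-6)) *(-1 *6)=87/92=0.95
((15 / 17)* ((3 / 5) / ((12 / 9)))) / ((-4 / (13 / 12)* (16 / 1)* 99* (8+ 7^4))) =-13 / 461294592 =-0.00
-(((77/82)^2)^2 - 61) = 2722789695/45212176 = 60.22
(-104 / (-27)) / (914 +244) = 0.00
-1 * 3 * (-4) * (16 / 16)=12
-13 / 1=-13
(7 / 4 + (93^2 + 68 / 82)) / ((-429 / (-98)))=1782669 / 902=1976.35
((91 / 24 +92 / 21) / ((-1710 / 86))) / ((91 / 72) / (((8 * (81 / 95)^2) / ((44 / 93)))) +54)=-17491626 / 2302430165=-0.01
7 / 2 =3.50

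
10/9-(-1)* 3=37/9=4.11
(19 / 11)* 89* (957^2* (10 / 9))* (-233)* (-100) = 3644921753000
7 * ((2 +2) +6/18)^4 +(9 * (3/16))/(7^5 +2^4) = 2468.23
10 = 10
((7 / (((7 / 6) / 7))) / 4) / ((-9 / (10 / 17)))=-35 / 51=-0.69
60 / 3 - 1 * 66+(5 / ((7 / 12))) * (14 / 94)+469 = 19941 / 47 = 424.28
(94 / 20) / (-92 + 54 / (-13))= -611 / 12500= -0.05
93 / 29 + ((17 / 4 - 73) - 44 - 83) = -22335 / 116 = -192.54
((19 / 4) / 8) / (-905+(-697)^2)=19 / 15516928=0.00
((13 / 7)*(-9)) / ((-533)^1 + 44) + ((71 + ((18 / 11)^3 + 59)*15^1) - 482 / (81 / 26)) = 106657016293 / 123012351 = 867.04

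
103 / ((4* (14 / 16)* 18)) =103 / 63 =1.63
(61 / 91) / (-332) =-61 / 30212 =-0.00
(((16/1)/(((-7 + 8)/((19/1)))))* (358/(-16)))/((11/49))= -333298/11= -30299.82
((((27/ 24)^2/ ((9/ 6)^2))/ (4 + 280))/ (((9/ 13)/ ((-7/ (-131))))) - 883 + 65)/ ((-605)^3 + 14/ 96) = 0.00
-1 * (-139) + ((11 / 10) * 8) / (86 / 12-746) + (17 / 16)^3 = 1157029551 / 8253440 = 140.19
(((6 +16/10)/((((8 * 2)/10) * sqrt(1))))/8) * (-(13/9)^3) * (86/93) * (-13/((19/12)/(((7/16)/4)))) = 8596861/5785344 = 1.49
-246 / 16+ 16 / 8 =-107 / 8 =-13.38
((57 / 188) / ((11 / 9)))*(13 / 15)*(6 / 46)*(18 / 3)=20007 / 118910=0.17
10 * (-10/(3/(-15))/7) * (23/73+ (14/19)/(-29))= 5825500/281561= 20.69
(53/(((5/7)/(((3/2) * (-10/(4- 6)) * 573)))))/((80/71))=283001.12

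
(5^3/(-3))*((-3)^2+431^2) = -23221250/3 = -7740416.67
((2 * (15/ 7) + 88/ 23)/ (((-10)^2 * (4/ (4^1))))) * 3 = 1959/ 8050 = 0.24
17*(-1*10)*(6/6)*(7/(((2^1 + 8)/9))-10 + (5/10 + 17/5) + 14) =-2414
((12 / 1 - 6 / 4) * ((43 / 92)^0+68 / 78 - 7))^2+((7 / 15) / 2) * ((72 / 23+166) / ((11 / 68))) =403202716 / 128271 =3143.37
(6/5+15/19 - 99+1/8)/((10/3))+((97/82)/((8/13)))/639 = -29.06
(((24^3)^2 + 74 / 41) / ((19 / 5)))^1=2061900550 / 41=50290257.32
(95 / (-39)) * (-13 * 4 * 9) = 1140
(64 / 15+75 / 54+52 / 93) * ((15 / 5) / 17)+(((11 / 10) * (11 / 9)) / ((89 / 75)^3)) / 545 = 667075156697 / 607433014005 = 1.10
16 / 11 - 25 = -259 / 11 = -23.55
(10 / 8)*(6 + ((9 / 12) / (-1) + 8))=265 / 16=16.56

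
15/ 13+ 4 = 67/ 13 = 5.15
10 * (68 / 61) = 680 / 61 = 11.15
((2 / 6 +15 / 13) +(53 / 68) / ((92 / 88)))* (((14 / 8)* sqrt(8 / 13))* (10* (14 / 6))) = 16682785* sqrt(26) / 1189422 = 71.52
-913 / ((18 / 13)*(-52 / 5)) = 4565 / 72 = 63.40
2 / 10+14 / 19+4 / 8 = 273 / 190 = 1.44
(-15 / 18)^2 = 0.69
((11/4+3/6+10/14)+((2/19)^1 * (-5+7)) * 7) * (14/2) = 2893/76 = 38.07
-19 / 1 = -19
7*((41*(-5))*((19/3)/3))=-27265/9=-3029.44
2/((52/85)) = 85/26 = 3.27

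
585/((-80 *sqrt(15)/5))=-39 *sqrt(15)/16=-9.44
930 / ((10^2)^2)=93 / 1000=0.09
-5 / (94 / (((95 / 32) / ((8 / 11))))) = -5225 / 24064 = -0.22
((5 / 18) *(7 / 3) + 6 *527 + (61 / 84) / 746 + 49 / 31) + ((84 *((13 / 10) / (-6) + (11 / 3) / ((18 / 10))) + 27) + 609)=345568869859 / 87416280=3953.14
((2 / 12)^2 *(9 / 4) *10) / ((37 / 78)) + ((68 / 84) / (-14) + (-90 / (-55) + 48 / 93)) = 3.41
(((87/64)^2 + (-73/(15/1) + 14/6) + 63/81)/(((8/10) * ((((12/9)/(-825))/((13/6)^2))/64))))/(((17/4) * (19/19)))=-791050975/156672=-5049.09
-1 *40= -40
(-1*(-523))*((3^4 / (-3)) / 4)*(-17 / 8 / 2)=240057 / 64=3750.89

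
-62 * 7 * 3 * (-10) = 13020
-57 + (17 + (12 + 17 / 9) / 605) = -43535 / 1089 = -39.98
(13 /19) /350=13 /6650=0.00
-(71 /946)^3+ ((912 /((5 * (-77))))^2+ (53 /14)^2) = 20681910034979 /1037073406600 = 19.94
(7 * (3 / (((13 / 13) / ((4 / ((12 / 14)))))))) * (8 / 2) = 392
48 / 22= 24 / 11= 2.18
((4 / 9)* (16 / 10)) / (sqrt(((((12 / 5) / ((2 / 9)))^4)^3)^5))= 186264514923095703125 / 2635756740394888649671151424990659188025655098867712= 0.00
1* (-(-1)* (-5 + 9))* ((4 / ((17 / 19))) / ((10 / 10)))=304 / 17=17.88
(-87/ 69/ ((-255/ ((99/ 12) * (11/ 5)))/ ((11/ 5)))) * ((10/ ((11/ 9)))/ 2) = 31581/ 39100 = 0.81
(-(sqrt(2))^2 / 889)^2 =4 / 790321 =0.00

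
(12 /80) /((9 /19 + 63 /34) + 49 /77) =0.05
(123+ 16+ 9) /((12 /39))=481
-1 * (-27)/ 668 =27/ 668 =0.04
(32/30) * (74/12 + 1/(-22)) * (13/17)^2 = 546208/143055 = 3.82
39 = 39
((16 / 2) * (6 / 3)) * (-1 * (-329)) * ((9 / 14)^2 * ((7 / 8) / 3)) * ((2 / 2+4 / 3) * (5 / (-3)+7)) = 7896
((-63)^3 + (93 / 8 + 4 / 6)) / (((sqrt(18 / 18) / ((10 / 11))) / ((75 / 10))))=-150020825 / 88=-1704782.10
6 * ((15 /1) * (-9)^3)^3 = -7845264902250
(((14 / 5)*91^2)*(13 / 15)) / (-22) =-753571 / 825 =-913.42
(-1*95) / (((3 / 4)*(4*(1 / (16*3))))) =-1520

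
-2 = -2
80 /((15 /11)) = 176 /3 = 58.67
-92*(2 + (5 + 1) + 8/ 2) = -1104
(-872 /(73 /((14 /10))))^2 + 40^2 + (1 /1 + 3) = 250951716 /133225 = 1883.67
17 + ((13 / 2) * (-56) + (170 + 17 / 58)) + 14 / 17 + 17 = -156659 / 986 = -158.88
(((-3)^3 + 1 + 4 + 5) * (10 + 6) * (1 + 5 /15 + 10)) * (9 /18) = -4624 /3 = -1541.33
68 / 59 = 1.15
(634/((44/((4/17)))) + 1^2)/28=821/5236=0.16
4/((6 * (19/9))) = 6/19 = 0.32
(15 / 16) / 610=0.00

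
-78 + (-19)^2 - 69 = 214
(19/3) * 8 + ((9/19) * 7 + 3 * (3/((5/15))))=4616/57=80.98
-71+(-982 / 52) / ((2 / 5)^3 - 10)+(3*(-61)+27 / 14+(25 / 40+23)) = -102418639 / 452088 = -226.55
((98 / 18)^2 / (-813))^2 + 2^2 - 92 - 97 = -802268492864 / 4336617609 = -185.00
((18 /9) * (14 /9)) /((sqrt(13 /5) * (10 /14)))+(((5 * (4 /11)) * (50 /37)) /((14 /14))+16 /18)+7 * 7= 196 * sqrt(65) /585+191743 /3663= 55.05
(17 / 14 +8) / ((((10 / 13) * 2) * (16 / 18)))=15093 / 2240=6.74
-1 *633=-633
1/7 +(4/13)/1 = 41/91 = 0.45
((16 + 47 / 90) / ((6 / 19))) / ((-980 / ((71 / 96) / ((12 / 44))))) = -0.14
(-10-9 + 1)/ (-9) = 2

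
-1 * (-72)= 72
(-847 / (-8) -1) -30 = 599 / 8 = 74.88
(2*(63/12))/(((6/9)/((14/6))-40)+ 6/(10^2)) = -3675/13879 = -0.26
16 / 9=1.78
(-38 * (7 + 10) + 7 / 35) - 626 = -6359 / 5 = -1271.80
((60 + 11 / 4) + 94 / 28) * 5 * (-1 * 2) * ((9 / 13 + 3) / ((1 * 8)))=-305.11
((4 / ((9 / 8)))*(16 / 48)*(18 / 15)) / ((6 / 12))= 128 / 45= 2.84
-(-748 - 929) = 1677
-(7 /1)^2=-49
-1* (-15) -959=-944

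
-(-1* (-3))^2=-9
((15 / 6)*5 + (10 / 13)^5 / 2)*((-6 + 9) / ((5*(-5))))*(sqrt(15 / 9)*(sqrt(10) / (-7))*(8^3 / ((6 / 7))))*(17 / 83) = 4083187840*sqrt(6) / 92451957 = 108.18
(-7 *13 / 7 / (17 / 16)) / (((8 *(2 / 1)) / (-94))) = 1222 / 17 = 71.88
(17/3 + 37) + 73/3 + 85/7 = 554/7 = 79.14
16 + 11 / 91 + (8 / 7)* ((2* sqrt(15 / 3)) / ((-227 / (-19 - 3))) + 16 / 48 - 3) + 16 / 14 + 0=352* sqrt(5) / 1589 + 3881 / 273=14.71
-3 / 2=-1.50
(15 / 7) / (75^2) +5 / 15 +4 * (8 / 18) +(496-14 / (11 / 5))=42597658 / 86625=491.75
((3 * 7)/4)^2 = 27.56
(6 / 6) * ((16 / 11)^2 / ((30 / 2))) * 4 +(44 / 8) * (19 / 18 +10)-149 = -1908587 / 21780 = -87.63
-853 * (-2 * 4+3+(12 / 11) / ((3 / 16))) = -7677 / 11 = -697.91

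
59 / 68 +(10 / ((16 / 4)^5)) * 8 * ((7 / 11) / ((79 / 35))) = 0.89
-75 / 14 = -5.36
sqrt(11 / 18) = sqrt(22) / 6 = 0.78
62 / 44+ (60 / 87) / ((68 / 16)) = 17043 / 10846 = 1.57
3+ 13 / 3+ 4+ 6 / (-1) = 16 / 3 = 5.33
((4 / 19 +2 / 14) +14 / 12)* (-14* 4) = -4852 / 57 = -85.12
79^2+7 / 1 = 6248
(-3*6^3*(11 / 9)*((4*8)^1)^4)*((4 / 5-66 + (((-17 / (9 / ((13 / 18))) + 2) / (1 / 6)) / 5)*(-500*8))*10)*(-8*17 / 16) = -660099345416192 / 3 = -220033115138730.67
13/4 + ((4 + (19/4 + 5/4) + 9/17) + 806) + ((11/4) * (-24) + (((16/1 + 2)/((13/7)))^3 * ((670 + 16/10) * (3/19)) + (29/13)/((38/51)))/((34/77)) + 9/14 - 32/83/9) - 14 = 4070749675163881/18553302495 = 219408.36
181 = 181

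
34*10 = 340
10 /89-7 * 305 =-190005 /89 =-2134.89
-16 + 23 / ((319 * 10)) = -51017 / 3190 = -15.99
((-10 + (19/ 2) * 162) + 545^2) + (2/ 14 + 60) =2090299/ 7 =298614.14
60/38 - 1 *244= -4606/19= -242.42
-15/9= -5/3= -1.67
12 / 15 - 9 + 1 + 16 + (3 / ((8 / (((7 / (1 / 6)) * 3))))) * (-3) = -2659 / 20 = -132.95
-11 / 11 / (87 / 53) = -53 / 87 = -0.61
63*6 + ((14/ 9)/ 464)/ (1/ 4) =197323/ 522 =378.01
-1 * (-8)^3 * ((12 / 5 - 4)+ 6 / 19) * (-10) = 124928 / 19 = 6575.16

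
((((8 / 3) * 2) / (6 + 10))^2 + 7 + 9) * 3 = 145 / 3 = 48.33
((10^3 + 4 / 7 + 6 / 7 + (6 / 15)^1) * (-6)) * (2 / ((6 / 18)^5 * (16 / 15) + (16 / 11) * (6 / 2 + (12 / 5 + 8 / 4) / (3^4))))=-105441831 / 39004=-2703.36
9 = 9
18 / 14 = 9 / 7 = 1.29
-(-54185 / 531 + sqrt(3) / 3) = 54185 / 531 - sqrt(3) / 3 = 101.47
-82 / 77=-1.06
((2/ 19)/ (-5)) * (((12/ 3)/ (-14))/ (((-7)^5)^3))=-4/ 3157128404112095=-0.00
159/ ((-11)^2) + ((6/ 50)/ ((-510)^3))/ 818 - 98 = -96.69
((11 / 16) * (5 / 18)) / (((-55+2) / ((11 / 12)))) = -605 / 183168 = -0.00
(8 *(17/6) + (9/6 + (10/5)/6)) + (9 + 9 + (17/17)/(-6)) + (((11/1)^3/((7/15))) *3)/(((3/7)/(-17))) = -1018088/3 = -339362.67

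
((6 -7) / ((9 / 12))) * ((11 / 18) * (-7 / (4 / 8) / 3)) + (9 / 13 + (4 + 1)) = 9.49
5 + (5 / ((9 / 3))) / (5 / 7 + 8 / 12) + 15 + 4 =731 / 29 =25.21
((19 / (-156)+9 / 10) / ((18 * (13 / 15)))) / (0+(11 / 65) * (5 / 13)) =607 / 792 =0.77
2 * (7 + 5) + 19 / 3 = 91 / 3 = 30.33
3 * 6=18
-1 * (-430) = 430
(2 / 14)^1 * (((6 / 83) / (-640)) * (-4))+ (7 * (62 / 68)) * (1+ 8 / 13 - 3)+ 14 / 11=-854713427 / 112992880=-7.56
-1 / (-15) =0.07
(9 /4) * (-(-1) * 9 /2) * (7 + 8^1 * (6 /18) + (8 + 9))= 270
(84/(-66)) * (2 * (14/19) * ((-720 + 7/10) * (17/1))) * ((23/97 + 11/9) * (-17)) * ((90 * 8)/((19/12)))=-99663154945536/385187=-258739663.97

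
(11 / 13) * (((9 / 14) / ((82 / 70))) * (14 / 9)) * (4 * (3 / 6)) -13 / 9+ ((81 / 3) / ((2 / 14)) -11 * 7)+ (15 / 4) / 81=6449845 / 57564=112.05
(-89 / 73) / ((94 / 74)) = -0.96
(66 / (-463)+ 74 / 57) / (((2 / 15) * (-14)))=-38125 / 61579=-0.62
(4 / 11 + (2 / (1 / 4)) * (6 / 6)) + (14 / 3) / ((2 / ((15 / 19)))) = 2133 / 209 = 10.21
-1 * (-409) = 409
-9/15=-3/5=-0.60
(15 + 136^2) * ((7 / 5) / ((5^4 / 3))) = 388731 / 3125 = 124.39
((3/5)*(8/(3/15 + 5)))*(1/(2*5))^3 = 3/3250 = 0.00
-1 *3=-3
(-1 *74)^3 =-405224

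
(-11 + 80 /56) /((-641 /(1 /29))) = 67 /130123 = 0.00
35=35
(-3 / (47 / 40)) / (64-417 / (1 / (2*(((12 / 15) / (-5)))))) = -375 / 28999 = -0.01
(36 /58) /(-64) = -9 /928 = -0.01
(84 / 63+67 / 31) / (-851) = -325 / 79143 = -0.00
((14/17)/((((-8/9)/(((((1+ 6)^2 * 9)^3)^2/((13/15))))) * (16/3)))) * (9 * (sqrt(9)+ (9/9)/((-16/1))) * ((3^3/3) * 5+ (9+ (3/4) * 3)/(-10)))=-238170918531395254150935/139264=-1710211673737615278.54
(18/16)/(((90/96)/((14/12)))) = 7/5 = 1.40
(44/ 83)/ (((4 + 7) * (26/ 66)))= 132/ 1079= 0.12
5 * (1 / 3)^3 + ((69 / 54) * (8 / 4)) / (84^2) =11783 / 63504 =0.19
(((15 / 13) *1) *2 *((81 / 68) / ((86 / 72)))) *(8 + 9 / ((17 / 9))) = 4745790 / 161551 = 29.38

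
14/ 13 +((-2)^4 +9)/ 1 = 26.08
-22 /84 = -11 /42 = -0.26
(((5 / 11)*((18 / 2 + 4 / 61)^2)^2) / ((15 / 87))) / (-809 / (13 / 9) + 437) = -35256717469337 / 243686801600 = -144.68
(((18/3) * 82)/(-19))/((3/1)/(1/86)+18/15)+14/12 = 2189/2052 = 1.07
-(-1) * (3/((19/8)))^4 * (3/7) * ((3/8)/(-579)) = -124416/176063671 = -0.00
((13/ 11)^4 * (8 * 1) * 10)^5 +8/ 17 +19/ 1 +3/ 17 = 1058682910282698359525548028673134/ 11436749913853520156417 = 92568511006.81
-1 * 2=-2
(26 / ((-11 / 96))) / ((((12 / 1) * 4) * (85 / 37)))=-1924 / 935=-2.06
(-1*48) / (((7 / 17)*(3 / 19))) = -5168 / 7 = -738.29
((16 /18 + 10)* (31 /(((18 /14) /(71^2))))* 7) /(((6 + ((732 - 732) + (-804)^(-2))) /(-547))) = -601674189144224 /712377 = -844600807.08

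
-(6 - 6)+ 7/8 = 7/8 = 0.88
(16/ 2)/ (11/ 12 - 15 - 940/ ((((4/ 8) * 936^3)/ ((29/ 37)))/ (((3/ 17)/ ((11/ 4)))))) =-472813241472/ 832348317323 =-0.57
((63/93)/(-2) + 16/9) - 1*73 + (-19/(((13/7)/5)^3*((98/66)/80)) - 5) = -24584478037/1225926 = -20053.80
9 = 9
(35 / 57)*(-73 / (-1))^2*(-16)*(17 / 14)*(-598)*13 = 28170799280 / 57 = 494224548.77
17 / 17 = 1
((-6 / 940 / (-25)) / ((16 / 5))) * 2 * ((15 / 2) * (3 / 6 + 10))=189 / 15040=0.01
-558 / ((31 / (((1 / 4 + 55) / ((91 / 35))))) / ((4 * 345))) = -527850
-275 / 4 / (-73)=275 / 292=0.94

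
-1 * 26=-26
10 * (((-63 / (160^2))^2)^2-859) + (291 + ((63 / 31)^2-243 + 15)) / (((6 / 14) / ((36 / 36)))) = -348083992416732381404479 / 41274635714560000000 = -8433.36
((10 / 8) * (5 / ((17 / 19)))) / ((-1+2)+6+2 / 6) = 1425 / 1496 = 0.95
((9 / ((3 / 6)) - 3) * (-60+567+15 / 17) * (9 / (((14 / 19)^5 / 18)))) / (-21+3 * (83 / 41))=-59165382784905 / 155431136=-380653.35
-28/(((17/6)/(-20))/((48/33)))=53760/187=287.49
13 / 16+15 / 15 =29 / 16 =1.81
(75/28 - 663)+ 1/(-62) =-573173/868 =-660.34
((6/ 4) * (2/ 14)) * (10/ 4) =15/ 28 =0.54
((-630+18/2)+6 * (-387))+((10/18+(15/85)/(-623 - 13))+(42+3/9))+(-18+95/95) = -94619425/32436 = -2917.11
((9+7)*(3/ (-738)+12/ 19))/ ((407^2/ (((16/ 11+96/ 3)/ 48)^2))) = 12412456/ 421575545457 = 0.00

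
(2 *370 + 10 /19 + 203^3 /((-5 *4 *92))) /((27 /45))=-133054313 /20976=-6343.17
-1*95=-95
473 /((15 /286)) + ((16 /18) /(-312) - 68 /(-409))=6473575429 /717795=9018.70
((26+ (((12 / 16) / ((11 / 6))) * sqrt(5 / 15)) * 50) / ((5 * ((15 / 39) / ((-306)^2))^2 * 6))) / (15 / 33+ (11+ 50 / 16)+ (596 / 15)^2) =46882318.77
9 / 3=3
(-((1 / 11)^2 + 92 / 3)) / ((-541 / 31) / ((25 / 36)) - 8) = 65875 / 71148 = 0.93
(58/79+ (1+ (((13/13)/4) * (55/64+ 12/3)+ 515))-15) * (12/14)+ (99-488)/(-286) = 4377401477/10122112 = 432.46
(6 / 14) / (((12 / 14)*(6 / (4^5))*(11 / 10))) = 2560 / 33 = 77.58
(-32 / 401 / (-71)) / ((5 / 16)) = 512 / 142355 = 0.00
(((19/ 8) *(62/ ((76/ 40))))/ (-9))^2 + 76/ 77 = 1874549/ 24948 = 75.14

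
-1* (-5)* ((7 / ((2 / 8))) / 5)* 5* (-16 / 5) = -448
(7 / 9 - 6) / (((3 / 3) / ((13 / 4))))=-611 / 36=-16.97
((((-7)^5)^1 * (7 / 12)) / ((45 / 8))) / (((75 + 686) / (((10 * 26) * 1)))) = -12235496 / 20547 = -595.49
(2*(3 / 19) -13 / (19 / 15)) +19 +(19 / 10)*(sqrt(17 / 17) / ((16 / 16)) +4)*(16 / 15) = 5468 / 285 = 19.19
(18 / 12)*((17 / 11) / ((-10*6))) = -17 / 440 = -0.04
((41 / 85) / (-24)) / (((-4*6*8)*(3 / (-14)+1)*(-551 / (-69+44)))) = 0.00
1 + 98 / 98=2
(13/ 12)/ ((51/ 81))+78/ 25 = 8229/ 1700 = 4.84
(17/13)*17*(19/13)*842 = 4623422/169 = 27357.53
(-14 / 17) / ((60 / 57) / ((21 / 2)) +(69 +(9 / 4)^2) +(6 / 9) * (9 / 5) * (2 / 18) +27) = -446880 / 54967307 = -0.01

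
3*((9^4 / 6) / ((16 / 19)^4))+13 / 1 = 856740017 / 131072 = 6536.41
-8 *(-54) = 432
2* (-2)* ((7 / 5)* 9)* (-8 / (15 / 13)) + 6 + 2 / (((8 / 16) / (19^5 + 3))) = 247619086 / 25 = 9904763.44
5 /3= 1.67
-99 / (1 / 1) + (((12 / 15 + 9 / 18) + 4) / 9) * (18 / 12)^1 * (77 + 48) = 11.42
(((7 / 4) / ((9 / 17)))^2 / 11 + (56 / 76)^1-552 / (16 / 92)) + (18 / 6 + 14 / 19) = -858241517 / 270864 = -3168.53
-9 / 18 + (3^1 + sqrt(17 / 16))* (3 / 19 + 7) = 34* sqrt(17) / 19 + 797 / 38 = 28.35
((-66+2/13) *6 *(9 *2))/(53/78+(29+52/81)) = -14976576/63857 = -234.53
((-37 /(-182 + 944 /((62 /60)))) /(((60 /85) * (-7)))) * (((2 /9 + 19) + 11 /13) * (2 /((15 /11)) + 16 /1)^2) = 23108625058 /368734275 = 62.67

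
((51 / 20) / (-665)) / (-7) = 51 / 93100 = 0.00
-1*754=-754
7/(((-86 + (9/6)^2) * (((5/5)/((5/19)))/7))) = -196/1273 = -0.15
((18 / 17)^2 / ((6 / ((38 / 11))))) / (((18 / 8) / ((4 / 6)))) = 608 / 3179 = 0.19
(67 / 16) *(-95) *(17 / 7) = -966.12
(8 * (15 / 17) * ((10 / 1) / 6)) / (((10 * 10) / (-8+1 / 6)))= -47 / 51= -0.92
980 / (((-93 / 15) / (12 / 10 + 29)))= -147980 / 31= -4773.55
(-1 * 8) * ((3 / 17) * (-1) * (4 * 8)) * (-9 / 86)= -3456 / 731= -4.73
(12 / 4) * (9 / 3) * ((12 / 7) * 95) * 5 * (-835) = -6119357.14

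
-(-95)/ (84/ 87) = 2755/ 28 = 98.39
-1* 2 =-2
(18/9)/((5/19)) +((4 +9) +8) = 143/5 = 28.60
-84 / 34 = -42 / 17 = -2.47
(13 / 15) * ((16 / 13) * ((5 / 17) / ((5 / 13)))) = 208 / 255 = 0.82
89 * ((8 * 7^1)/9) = 4984/9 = 553.78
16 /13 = 1.23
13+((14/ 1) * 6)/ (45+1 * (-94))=79/ 7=11.29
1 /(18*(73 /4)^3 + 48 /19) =608 /66523443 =0.00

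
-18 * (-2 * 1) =36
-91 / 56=-13 / 8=-1.62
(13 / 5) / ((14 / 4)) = 26 / 35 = 0.74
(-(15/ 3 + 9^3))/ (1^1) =-734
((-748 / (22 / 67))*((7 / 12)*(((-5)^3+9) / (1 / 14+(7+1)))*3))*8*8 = 414340864 / 113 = 3666733.31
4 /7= 0.57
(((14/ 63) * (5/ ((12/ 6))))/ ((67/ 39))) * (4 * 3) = 260/ 67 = 3.88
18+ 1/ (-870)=15659/ 870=18.00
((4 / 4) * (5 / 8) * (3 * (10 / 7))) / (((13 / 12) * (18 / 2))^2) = 100 / 3549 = 0.03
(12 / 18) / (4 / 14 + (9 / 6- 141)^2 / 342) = 2128 / 182541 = 0.01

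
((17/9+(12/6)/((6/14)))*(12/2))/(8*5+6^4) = 59/2004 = 0.03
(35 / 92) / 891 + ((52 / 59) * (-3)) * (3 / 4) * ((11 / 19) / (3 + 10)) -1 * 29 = -2672903741 / 91890612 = -29.09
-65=-65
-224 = -224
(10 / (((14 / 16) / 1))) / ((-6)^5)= -5 / 3402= -0.00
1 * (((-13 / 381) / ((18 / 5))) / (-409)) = 65 / 2804922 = 0.00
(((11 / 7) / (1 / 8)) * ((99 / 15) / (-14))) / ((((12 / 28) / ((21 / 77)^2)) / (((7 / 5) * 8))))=-288 / 25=-11.52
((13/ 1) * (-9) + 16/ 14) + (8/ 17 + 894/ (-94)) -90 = -1201920/ 5593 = -214.90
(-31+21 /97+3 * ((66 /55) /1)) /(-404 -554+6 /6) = 13184 /464145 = 0.03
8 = 8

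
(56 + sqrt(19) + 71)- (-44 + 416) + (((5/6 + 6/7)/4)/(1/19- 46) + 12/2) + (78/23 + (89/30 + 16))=-3654117587/16866360 + sqrt(19)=-212.29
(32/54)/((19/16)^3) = 65536/185193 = 0.35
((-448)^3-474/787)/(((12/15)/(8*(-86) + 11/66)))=730101523718015/9444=77308505264.51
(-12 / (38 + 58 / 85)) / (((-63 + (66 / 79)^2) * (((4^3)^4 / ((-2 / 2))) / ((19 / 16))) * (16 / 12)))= -10079215 / 38131649514307584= -0.00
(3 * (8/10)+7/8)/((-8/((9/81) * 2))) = -131/1440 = -0.09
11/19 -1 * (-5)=106/19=5.58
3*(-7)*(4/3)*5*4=-560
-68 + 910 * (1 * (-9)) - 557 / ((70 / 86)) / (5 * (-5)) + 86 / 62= -223218144 / 27125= -8229.24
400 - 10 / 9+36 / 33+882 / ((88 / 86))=249863 / 198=1261.93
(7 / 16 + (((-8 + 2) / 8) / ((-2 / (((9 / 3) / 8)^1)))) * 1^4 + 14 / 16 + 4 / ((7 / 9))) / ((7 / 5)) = 14775 / 3136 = 4.71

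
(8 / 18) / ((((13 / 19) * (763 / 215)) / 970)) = 15849800 / 89271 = 177.55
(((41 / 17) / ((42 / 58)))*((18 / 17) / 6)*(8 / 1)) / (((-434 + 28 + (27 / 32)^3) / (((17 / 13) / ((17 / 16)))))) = -4987027456 / 349359203375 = -0.01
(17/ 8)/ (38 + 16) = 17/ 432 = 0.04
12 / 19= 0.63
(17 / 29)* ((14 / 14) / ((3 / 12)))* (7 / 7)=68 / 29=2.34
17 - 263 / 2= -114.50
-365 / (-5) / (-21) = -73 / 21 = -3.48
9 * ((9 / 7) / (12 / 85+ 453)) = 2295 / 89873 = 0.03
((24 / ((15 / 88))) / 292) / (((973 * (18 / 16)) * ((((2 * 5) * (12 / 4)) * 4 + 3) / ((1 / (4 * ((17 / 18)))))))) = 704 / 742608195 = 0.00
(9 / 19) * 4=36 / 19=1.89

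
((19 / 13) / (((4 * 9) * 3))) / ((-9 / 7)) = -133 / 12636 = -0.01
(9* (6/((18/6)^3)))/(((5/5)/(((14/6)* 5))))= 70/3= 23.33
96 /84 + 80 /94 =656 /329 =1.99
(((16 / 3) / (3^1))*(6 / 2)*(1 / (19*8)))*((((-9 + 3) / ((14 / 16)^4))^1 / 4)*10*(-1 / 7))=40960 / 319333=0.13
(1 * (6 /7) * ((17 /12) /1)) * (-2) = -17 /7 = -2.43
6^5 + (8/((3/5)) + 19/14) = 327209/42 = 7790.69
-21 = -21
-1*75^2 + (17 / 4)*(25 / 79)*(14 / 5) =-888155 / 158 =-5621.23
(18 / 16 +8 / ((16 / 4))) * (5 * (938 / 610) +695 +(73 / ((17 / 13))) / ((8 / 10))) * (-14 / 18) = -560734475 / 298656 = -1877.53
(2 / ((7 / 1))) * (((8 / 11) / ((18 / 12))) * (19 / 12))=152 / 693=0.22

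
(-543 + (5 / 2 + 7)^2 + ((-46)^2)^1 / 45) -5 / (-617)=-45059227 / 111060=-405.72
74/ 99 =0.75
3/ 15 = 0.20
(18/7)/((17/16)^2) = 4608/2023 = 2.28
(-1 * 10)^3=-1000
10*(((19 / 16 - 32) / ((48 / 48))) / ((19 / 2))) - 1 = -2541 / 76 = -33.43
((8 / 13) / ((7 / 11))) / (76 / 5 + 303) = 440 / 144781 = 0.00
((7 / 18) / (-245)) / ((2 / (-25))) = 5 / 252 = 0.02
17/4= 4.25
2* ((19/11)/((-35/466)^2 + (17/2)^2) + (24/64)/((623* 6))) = 0.05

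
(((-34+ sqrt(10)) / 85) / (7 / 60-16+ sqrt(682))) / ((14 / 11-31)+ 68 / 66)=-47520* sqrt(1705) / 24905008109-377388* sqrt(10) / 24905008109+ 754776 / 1465000477+ 47520* sqrt(682) / 1465000477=0.00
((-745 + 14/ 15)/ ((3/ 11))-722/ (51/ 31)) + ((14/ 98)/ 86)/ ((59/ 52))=-3167.11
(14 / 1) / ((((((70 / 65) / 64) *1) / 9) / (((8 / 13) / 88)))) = 576 / 11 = 52.36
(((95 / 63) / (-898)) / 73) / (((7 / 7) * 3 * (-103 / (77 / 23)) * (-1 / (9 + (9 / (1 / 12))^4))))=-15796789525 / 465892278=-33.91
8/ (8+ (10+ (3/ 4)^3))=512/ 1179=0.43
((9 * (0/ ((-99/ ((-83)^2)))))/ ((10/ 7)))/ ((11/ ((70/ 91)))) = 0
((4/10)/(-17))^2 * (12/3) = 0.00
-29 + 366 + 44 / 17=5773 / 17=339.59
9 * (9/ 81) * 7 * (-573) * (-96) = 385056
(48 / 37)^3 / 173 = 110592 / 8762969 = 0.01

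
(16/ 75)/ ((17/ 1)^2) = 16/ 21675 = 0.00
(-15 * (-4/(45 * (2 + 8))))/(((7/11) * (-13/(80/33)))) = -32/819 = -0.04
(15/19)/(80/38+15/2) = 6/73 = 0.08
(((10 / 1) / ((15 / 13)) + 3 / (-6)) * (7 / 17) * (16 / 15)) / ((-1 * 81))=-2744 / 61965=-0.04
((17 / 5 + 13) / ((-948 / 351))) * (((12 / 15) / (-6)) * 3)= 4797 / 1975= 2.43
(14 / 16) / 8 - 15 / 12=-73 / 64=-1.14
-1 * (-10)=10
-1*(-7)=7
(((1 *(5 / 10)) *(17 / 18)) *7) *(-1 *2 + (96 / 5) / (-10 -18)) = -799 / 90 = -8.88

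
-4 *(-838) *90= 301680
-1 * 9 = -9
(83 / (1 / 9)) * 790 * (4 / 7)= 2360520 / 7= 337217.14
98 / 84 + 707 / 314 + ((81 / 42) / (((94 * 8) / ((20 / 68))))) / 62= 17865447905 / 5226457152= 3.42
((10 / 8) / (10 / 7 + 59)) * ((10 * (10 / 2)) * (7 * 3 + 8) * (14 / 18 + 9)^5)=2680627.70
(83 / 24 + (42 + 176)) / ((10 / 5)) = 5315 / 48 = 110.73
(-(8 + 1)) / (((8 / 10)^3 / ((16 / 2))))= -1125 / 8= -140.62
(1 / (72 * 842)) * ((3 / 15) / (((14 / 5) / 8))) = 1 / 106092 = 0.00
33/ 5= 6.60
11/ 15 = 0.73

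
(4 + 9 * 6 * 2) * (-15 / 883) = -1680 / 883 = -1.90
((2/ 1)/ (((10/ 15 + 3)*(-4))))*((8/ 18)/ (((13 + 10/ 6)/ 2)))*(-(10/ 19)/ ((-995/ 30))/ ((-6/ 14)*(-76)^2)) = 35/ 660631444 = 0.00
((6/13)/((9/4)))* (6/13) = 16/169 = 0.09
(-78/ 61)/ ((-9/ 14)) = 364/ 183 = 1.99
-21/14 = -3/2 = -1.50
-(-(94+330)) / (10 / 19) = 4028 / 5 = 805.60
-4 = -4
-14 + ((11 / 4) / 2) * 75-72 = 137 / 8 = 17.12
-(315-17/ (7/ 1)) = -312.57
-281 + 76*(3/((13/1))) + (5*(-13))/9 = -31670/117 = -270.68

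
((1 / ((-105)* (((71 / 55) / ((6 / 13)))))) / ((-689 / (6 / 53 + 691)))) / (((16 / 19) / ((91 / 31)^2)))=53588227 / 1533287032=0.03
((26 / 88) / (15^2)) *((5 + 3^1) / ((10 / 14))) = 182 / 12375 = 0.01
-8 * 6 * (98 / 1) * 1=-4704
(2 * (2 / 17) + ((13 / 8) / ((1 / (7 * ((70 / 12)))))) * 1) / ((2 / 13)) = 706381 / 1632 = 432.83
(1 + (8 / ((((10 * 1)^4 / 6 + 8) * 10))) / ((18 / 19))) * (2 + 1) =37699 / 12560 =3.00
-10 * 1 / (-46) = 0.22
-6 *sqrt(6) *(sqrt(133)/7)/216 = -sqrt(798)/252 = -0.11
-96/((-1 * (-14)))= -48/7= -6.86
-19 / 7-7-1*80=-628 / 7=-89.71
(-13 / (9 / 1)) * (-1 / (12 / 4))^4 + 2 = 1445 / 729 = 1.98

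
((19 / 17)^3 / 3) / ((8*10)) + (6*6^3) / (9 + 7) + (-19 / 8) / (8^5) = 1564925846131 / 19318702080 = 81.01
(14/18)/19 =7/171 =0.04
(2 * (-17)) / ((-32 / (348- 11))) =5729 / 16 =358.06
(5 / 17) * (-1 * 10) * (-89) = 4450 / 17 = 261.76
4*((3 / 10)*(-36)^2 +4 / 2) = 7816 / 5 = 1563.20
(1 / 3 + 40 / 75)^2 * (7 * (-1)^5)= -1183 / 225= -5.26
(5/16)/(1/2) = 0.62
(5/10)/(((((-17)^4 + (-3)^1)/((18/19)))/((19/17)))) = 9/1419806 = 0.00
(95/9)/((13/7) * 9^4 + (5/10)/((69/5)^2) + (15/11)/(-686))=9979585/11519848258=0.00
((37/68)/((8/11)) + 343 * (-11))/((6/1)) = -684035/1088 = -628.71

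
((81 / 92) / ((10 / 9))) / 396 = 81 / 40480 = 0.00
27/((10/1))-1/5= 5/2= 2.50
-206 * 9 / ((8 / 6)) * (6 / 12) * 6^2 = -25029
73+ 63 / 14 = 155 / 2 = 77.50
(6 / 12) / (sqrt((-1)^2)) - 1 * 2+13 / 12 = -5 / 12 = -0.42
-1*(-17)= 17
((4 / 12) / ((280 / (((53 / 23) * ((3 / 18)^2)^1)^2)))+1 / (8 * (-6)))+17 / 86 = 4379288587 / 24763294080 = 0.18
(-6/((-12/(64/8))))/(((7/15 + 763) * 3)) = 0.00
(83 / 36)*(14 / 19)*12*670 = 778540 / 57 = 13658.60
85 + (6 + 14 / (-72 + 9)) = 817 / 9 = 90.78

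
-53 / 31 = -1.71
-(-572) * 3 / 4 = 429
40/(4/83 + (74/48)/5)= 398400/3551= 112.19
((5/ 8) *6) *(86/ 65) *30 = 1935/ 13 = 148.85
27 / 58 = 0.47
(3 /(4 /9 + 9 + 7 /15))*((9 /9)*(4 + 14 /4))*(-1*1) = -2025 /892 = -2.27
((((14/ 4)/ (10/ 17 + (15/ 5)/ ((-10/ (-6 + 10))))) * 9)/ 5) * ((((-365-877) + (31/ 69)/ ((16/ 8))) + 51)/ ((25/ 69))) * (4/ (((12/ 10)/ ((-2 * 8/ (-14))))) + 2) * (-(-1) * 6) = 1533663891/ 1300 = 1179741.45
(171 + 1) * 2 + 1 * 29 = 373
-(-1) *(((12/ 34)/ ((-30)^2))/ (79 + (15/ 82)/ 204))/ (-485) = -164/ 16023514875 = -0.00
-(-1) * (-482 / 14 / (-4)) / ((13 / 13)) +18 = 745 / 28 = 26.61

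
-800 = -800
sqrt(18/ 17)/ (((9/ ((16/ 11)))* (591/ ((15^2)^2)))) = 90000* sqrt(34)/ 36839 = 14.25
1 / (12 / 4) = 1 / 3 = 0.33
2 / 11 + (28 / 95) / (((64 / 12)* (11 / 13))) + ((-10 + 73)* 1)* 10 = 2634433 / 4180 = 630.25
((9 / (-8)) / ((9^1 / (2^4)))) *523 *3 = -3138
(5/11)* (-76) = -380/11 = -34.55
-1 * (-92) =92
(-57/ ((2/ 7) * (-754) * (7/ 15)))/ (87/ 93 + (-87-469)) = -26505/ 25948156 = -0.00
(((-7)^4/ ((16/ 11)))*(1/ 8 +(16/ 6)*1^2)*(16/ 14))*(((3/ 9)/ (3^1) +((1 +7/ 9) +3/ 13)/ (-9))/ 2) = -14914669/ 50544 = -295.08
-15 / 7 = -2.14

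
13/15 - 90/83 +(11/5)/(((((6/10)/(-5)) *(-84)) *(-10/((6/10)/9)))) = -137497/627480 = -0.22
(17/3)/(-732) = -17/2196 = -0.01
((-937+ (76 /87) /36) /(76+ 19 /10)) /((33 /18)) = -14673040 /2236509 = -6.56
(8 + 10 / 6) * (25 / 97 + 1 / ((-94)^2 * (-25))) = 53383229 / 21427300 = 2.49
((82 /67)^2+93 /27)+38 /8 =1566319 /161604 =9.69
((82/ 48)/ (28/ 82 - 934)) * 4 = -0.01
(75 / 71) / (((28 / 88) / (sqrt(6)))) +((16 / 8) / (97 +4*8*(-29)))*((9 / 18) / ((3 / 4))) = -4 / 2493 +1650*sqrt(6) / 497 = 8.13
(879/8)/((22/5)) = 4395/176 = 24.97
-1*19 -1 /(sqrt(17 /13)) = -19 -sqrt(221) /17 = -19.87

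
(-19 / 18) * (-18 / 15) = 19 / 15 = 1.27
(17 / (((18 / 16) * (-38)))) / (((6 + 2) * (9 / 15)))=-85 / 1026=-0.08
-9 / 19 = -0.47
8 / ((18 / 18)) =8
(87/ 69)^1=29/ 23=1.26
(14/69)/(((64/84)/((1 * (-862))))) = -21119/92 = -229.55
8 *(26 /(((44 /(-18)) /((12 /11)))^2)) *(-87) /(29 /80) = -145566720 /14641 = -9942.40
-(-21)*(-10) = -210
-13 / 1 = -13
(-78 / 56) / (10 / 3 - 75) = 117 / 6020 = 0.02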